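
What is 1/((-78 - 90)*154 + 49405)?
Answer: 1/23533 ≈ 4.2494e-5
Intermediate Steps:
1/((-78 - 90)*154 + 49405) = 1/(-168*154 + 49405) = 1/(-25872 + 49405) = 1/23533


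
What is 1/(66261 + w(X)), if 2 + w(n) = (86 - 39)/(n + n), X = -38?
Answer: 76/5035637 ≈ 1.5092e-5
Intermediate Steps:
w(n) = -2 + 47/(2*n) (w(n) = -2 + (86 - 39)/(n + n) = -2 + 47/((2*n)) = -2 + 47*(1/(2*n)) = -2 + 47/(2*n))
1/(66261 + w(X)) = 1/(66261 + (-2 + (47/2)/(-38))) = 1/(66261 + (-2 + (47/2)*(-1/38))) = 1/(66261 + (-2 - 47/76)) = 1/(66261 - 199/76) = 1/(5035637/76) = 76/5035637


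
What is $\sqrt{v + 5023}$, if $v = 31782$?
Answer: $\sqrt{36805} \approx 191.85$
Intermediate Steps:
$\sqrt{v + 5023} = \sqrt{31782 + 5023} = \sqrt{36805}$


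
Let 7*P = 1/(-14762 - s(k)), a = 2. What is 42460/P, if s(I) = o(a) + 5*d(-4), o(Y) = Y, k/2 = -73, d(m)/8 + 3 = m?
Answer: -4304934480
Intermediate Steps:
d(m) = -24 + 8*m
k = -146 (k = 2*(-73) = -146)
s(I) = -278 (s(I) = 2 + 5*(-24 + 8*(-4)) = 2 + 5*(-24 - 32) = 2 + 5*(-56) = 2 - 280 = -278)
P = -1/101388 (P = 1/(7*(-14762 - 1*(-278))) = 1/(7*(-14762 + 278)) = (1/7)/(-14484) = (1/7)*(-1/14484) = -1/101388 ≈ -9.8631e-6)
42460/P = 42460/(-1/101388) = 42460*(-101388) = -4304934480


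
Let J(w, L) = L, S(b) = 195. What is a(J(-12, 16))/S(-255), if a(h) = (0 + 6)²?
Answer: 12/65 ≈ 0.18462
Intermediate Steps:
a(h) = 36 (a(h) = 6² = 36)
a(J(-12, 16))/S(-255) = 36/195 = 36*(1/195) = 12/65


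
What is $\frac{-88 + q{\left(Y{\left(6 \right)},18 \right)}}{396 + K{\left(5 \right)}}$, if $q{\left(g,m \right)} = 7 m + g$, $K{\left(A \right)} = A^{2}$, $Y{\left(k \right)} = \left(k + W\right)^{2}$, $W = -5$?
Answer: $\frac{39}{421} \approx 0.092637$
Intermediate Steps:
$Y{\left(k \right)} = \left(-5 + k\right)^{2}$ ($Y{\left(k \right)} = \left(k - 5\right)^{2} = \left(-5 + k\right)^{2}$)
$q{\left(g,m \right)} = g + 7 m$
$\frac{-88 + q{\left(Y{\left(6 \right)},18 \right)}}{396 + K{\left(5 \right)}} = \frac{-88 + \left(\left(-5 + 6\right)^{2} + 7 \cdot 18\right)}{396 + 5^{2}} = \frac{-88 + \left(1^{2} + 126\right)}{396 + 25} = \frac{-88 + \left(1 + 126\right)}{421} = \left(-88 + 127\right) \frac{1}{421} = 39 \cdot \frac{1}{421} = \frac{39}{421}$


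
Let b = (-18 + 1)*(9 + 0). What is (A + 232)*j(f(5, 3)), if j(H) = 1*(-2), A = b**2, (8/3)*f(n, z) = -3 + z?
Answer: -47282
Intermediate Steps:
f(n, z) = -9/8 + 3*z/8 (f(n, z) = 3*(-3 + z)/8 = -9/8 + 3*z/8)
b = -153 (b = -17*9 = -153)
A = 23409 (A = (-153)**2 = 23409)
j(H) = -2
(A + 232)*j(f(5, 3)) = (23409 + 232)*(-2) = 23641*(-2) = -47282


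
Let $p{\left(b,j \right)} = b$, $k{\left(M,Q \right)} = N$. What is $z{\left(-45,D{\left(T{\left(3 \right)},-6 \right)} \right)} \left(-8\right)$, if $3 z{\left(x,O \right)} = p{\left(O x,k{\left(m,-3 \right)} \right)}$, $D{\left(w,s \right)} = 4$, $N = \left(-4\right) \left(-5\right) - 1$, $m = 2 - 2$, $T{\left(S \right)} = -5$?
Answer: $480$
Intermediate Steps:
$m = 0$
$N = 19$ ($N = 20 - 1 = 19$)
$k{\left(M,Q \right)} = 19$
$z{\left(x,O \right)} = \frac{O x}{3}$
$z{\left(-45,D{\left(T{\left(3 \right)},-6 \right)} \right)} \left(-8\right) = \frac{1}{3} \cdot 4 \left(-45\right) \left(-8\right) = \left(-60\right) \left(-8\right) = 480$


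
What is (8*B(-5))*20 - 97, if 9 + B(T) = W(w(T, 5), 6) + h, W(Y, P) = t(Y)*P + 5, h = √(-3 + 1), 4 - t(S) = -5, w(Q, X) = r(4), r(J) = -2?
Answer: 7903 + 160*I*√2 ≈ 7903.0 + 226.27*I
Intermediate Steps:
w(Q, X) = -2
t(S) = 9 (t(S) = 4 - 1*(-5) = 4 + 5 = 9)
h = I*√2 (h = √(-2) = I*√2 ≈ 1.4142*I)
W(Y, P) = 5 + 9*P (W(Y, P) = 9*P + 5 = 5 + 9*P)
B(T) = 50 + I*√2 (B(T) = -9 + ((5 + 9*6) + I*√2) = -9 + ((5 + 54) + I*√2) = -9 + (59 + I*√2) = 50 + I*√2)
(8*B(-5))*20 - 97 = (8*(50 + I*√2))*20 - 97 = (400 + 8*I*√2)*20 - 97 = (8000 + 160*I*√2) - 97 = 7903 + 160*I*√2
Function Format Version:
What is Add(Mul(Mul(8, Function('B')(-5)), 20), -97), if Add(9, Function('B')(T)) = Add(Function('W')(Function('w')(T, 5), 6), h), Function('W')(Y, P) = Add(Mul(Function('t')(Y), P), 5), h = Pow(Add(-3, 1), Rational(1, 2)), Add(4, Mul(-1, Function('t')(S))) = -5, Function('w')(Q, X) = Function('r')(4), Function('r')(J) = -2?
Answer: Add(7903, Mul(160, I, Pow(2, Rational(1, 2)))) ≈ Add(7903.0, Mul(226.27, I))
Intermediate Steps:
Function('w')(Q, X) = -2
Function('t')(S) = 9 (Function('t')(S) = Add(4, Mul(-1, -5)) = Add(4, 5) = 9)
h = Mul(I, Pow(2, Rational(1, 2))) (h = Pow(-2, Rational(1, 2)) = Mul(I, Pow(2, Rational(1, 2))) ≈ Mul(1.4142, I))
Function('W')(Y, P) = Add(5, Mul(9, P)) (Function('W')(Y, P) = Add(Mul(9, P), 5) = Add(5, Mul(9, P)))
Function('B')(T) = Add(50, Mul(I, Pow(2, Rational(1, 2)))) (Function('B')(T) = Add(-9, Add(Add(5, Mul(9, 6)), Mul(I, Pow(2, Rational(1, 2))))) = Add(-9, Add(Add(5, 54), Mul(I, Pow(2, Rational(1, 2))))) = Add(-9, Add(59, Mul(I, Pow(2, Rational(1, 2))))) = Add(50, Mul(I, Pow(2, Rational(1, 2)))))
Add(Mul(Mul(8, Function('B')(-5)), 20), -97) = Add(Mul(Mul(8, Add(50, Mul(I, Pow(2, Rational(1, 2))))), 20), -97) = Add(Mul(Add(400, Mul(8, I, Pow(2, Rational(1, 2)))), 20), -97) = Add(Add(8000, Mul(160, I, Pow(2, Rational(1, 2)))), -97) = Add(7903, Mul(160, I, Pow(2, Rational(1, 2))))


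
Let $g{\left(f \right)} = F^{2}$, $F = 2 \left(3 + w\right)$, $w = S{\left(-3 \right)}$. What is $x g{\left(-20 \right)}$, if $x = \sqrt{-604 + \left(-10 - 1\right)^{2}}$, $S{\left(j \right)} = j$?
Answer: $0$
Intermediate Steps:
$w = -3$
$F = 0$ ($F = 2 \left(3 - 3\right) = 2 \cdot 0 = 0$)
$g{\left(f \right)} = 0$ ($g{\left(f \right)} = 0^{2} = 0$)
$x = i \sqrt{483}$ ($x = \sqrt{-604 + \left(-11\right)^{2}} = \sqrt{-604 + 121} = \sqrt{-483} = i \sqrt{483} \approx 21.977 i$)
$x g{\left(-20 \right)} = i \sqrt{483} \cdot 0 = 0$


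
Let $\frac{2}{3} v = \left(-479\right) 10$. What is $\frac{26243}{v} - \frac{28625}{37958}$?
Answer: $- \frac{1201802419}{272728230} \approx -4.4066$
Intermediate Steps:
$v = -7185$ ($v = \frac{3 \left(\left(-479\right) 10\right)}{2} = \frac{3}{2} \left(-4790\right) = -7185$)
$\frac{26243}{v} - \frac{28625}{37958} = \frac{26243}{-7185} - \frac{28625}{37958} = 26243 \left(- \frac{1}{7185}\right) - \frac{28625}{37958} = - \frac{26243}{7185} - \frac{28625}{37958} = - \frac{1201802419}{272728230}$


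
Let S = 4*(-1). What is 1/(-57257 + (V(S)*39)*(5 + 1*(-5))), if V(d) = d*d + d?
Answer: -1/57257 ≈ -1.7465e-5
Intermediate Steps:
S = -4
V(d) = d + d**2 (V(d) = d**2 + d = d + d**2)
1/(-57257 + (V(S)*39)*(5 + 1*(-5))) = 1/(-57257 + (-4*(1 - 4)*39)*(5 + 1*(-5))) = 1/(-57257 + (-4*(-3)*39)*(5 - 5)) = 1/(-57257 + (12*39)*0) = 1/(-57257 + 468*0) = 1/(-57257 + 0) = 1/(-57257) = -1/57257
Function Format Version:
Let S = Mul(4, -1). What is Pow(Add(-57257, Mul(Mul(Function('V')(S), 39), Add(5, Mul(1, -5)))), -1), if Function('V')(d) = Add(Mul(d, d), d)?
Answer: Rational(-1, 57257) ≈ -1.7465e-5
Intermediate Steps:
S = -4
Function('V')(d) = Add(d, Pow(d, 2)) (Function('V')(d) = Add(Pow(d, 2), d) = Add(d, Pow(d, 2)))
Pow(Add(-57257, Mul(Mul(Function('V')(S), 39), Add(5, Mul(1, -5)))), -1) = Pow(Add(-57257, Mul(Mul(Mul(-4, Add(1, -4)), 39), Add(5, Mul(1, -5)))), -1) = Pow(Add(-57257, Mul(Mul(Mul(-4, -3), 39), Add(5, -5))), -1) = Pow(Add(-57257, Mul(Mul(12, 39), 0)), -1) = Pow(Add(-57257, Mul(468, 0)), -1) = Pow(Add(-57257, 0), -1) = Pow(-57257, -1) = Rational(-1, 57257)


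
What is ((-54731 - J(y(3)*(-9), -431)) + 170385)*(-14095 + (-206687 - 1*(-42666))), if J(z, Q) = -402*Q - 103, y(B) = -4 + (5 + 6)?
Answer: 10242560580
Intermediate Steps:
y(B) = 7 (y(B) = -4 + 11 = 7)
J(z, Q) = -103 - 402*Q
((-54731 - J(y(3)*(-9), -431)) + 170385)*(-14095 + (-206687 - 1*(-42666))) = ((-54731 - (-103 - 402*(-431))) + 170385)*(-14095 + (-206687 - 1*(-42666))) = ((-54731 - (-103 + 173262)) + 170385)*(-14095 + (-206687 + 42666)) = ((-54731 - 1*173159) + 170385)*(-14095 - 164021) = ((-54731 - 173159) + 170385)*(-178116) = (-227890 + 170385)*(-178116) = -57505*(-178116) = 10242560580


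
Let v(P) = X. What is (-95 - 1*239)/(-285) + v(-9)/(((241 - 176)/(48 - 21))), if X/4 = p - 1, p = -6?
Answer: -7750/741 ≈ -10.459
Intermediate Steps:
X = -28 (X = 4*(-6 - 1) = 4*(-7) = -28)
v(P) = -28
(-95 - 1*239)/(-285) + v(-9)/(((241 - 176)/(48 - 21))) = (-95 - 1*239)/(-285) - 28*(48 - 21)/(241 - 176) = (-95 - 239)*(-1/285) - 28/(65/27) = -334*(-1/285) - 28/(65*(1/27)) = 334/285 - 28/65/27 = 334/285 - 28*27/65 = 334/285 - 756/65 = -7750/741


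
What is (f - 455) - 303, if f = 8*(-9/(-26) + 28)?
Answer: -6906/13 ≈ -531.23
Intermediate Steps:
f = 2948/13 (f = 8*(-9*(-1/26) + 28) = 8*(9/26 + 28) = 8*(737/26) = 2948/13 ≈ 226.77)
(f - 455) - 303 = (2948/13 - 455) - 303 = -2967/13 - 303 = -6906/13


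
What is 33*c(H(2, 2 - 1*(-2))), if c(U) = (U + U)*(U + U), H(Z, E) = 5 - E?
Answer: 132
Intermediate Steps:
c(U) = 4*U² (c(U) = (2*U)*(2*U) = 4*U²)
33*c(H(2, 2 - 1*(-2))) = 33*(4*(5 - (2 - 1*(-2)))²) = 33*(4*(5 - (2 + 2))²) = 33*(4*(5 - 1*4)²) = 33*(4*(5 - 4)²) = 33*(4*1²) = 33*(4*1) = 33*4 = 132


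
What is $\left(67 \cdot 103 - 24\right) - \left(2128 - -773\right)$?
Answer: $3976$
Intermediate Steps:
$\left(67 \cdot 103 - 24\right) - \left(2128 - -773\right) = \left(6901 - 24\right) - \left(2128 + 773\right) = 6877 - 2901 = 3976$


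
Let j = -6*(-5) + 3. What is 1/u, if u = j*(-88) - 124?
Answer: -1/3028 ≈ -0.00033025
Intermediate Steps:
j = 33 (j = 30 + 3 = 33)
u = -3028 (u = 33*(-88) - 124 = -2904 - 124 = -3028)
1/u = 1/(-3028) = -1/3028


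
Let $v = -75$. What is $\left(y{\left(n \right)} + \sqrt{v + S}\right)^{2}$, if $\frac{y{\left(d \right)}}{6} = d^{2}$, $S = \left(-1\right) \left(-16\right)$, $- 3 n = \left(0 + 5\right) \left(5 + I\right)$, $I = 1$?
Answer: $\left(600 + i \sqrt{59}\right)^{2} \approx 3.5994 \cdot 10^{5} + 9217.4 i$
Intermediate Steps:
$n = -10$ ($n = - \frac{\left(0 + 5\right) \left(5 + 1\right)}{3} = - \frac{5 \cdot 6}{3} = \left(- \frac{1}{3}\right) 30 = -10$)
$S = 16$
$y{\left(d \right)} = 6 d^{2}$
$\left(y{\left(n \right)} + \sqrt{v + S}\right)^{2} = \left(6 \left(-10\right)^{2} + \sqrt{-75 + 16}\right)^{2} = \left(6 \cdot 100 + \sqrt{-59}\right)^{2} = \left(600 + i \sqrt{59}\right)^{2}$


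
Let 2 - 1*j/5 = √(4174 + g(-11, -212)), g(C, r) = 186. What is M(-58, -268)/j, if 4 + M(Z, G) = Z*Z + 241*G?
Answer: 30614/5445 + 30614*√1090/5445 ≈ 191.25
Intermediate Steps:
j = 10 - 10*√1090 (j = 10 - 5*√(4174 + 186) = 10 - 10*√1090 ≈ -320.15)
M(Z, G) = -4 + Z² + 241*G (M(Z, G) = -4 + (Z*Z + 241*G) = -4 + (Z² + 241*G) = -4 + Z² + 241*G)
M(-58, -268)/j = (-4 + (-58)² + 241*(-268))/(10 - 10*√1090) = (-4 + 3364 - 64588)/(10 - 10*√1090) = -61228/(10 - 10*√1090)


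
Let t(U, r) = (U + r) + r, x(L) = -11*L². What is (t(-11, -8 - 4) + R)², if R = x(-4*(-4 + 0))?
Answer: 8128201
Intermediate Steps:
R = -2816 (R = -11*16*(-4 + 0)² = -11*(-4*(-4))² = -11*16² = -11*256 = -2816)
t(U, r) = U + 2*r
(t(-11, -8 - 4) + R)² = ((-11 + 2*(-8 - 4)) - 2816)² = ((-11 + 2*(-12)) - 2816)² = ((-11 - 24) - 2816)² = (-35 - 2816)² = (-2851)² = 8128201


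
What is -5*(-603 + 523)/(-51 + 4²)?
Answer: -80/7 ≈ -11.429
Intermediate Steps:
-5*(-603 + 523)/(-51 + 4²) = -(-400)/(-51 + 16) = -(-400)/(-35) = -(-400)*(-1)/35 = -5*16/7 = -80/7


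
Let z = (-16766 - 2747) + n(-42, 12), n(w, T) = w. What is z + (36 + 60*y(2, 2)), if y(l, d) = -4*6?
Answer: -20959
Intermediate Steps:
y(l, d) = -24
z = -19555 (z = (-16766 - 2747) - 42 = -19513 - 42 = -19555)
z + (36 + 60*y(2, 2)) = -19555 + (36 + 60*(-24)) = -19555 + (36 - 1440) = -19555 - 1404 = -20959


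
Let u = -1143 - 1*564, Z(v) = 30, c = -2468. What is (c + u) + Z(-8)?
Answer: -4145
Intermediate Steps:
u = -1707 (u = -1143 - 564 = -1707)
(c + u) + Z(-8) = (-2468 - 1707) + 30 = -4175 + 30 = -4145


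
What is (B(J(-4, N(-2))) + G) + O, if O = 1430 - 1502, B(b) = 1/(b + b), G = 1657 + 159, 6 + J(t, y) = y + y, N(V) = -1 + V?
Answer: 41855/24 ≈ 1744.0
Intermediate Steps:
J(t, y) = -6 + 2*y (J(t, y) = -6 + (y + y) = -6 + 2*y)
G = 1816
B(b) = 1/(2*b)
O = -72
(B(J(-4, N(-2))) + G) + O = (1/(2*(-6 + 2*(-1 - 2))) + 1816) - 72 = (1/(2*(-6 + 2*(-3))) + 1816) - 72 = (1/(2*(-6 - 6)) + 1816) - 72 = ((½)/(-12) + 1816) - 72 = ((½)*(-1/12) + 1816) - 72 = (-1/24 + 1816) - 72 = 43583/24 - 72 = 41855/24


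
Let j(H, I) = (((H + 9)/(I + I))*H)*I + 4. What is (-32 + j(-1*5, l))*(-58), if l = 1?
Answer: 2204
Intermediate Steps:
j(H, I) = 4 + H*(9 + H)/2 (j(H, I) = (((9 + H)/((2*I)))*H)*I + 4 = (((9 + H)*(1/(2*I)))*H)*I + 4 = (((9 + H)/(2*I))*H)*I + 4 = (H*(9 + H)/(2*I))*I + 4 = H*(9 + H)/2 + 4 = 4 + H*(9 + H)/2)
(-32 + j(-1*5, l))*(-58) = (-32 + (4 + (-1*5)²/2 + 9*(-1*5)/2))*(-58) = (-32 + (4 + (½)*(-5)² + (9/2)*(-5)))*(-58) = (-32 + (4 + (½)*25 - 45/2))*(-58) = (-32 + (4 + 25/2 - 45/2))*(-58) = (-32 - 6)*(-58) = -38*(-58) = 2204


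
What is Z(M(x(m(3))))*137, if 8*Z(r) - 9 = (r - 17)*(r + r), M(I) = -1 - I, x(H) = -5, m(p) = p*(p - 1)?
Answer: -13015/8 ≈ -1626.9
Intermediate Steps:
m(p) = p*(-1 + p)
Z(r) = 9/8 + r*(-17 + r)/4 (Z(r) = 9/8 + ((r - 17)*(r + r))/8 = 9/8 + ((-17 + r)*(2*r))/8 = 9/8 + (2*r*(-17 + r))/8 = 9/8 + r*(-17 + r)/4)
Z(M(x(m(3))))*137 = (9/8 - 17*(-1 - 1*(-5))/4 + (-1 - 1*(-5))²/4)*137 = (9/8 - 17*(-1 + 5)/4 + (-1 + 5)²/4)*137 = (9/8 - 17/4*4 + (¼)*4²)*137 = (9/8 - 17 + (¼)*16)*137 = (9/8 - 17 + 4)*137 = -95/8*137 = -13015/8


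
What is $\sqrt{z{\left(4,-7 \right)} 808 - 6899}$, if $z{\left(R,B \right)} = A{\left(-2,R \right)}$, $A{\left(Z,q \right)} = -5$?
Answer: $i \sqrt{10939} \approx 104.59 i$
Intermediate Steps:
$z{\left(R,B \right)} = -5$
$\sqrt{z{\left(4,-7 \right)} 808 - 6899} = \sqrt{\left(-5\right) 808 - 6899} = \sqrt{-4040 - 6899} = \sqrt{-10939} = i \sqrt{10939}$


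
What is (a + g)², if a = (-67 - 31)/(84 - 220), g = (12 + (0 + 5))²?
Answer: 388129401/4624 ≈ 83938.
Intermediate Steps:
g = 289 (g = (12 + 5)² = 17² = 289)
a = 49/68 (a = -98/(-136) = -98*(-1/136) = 49/68 ≈ 0.72059)
(a + g)² = (49/68 + 289)² = (19701/68)² = 388129401/4624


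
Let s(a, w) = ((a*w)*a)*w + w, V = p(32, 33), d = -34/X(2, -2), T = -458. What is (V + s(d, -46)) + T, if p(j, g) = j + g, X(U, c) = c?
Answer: 611085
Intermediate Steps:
p(j, g) = g + j
d = 17 (d = -34/(-2) = -34*(-½) = 17)
V = 65 (V = 33 + 32 = 65)
s(a, w) = w + a²*w² (s(a, w) = (w*a²)*w + w = a²*w² + w = w + a²*w²)
(V + s(d, -46)) + T = (65 - 46*(1 - 46*17²)) - 458 = (65 - 46*(1 - 46*289)) - 458 = (65 - 46*(1 - 13294)) - 458 = (65 - 46*(-13293)) - 458 = (65 + 611478) - 458 = 611543 - 458 = 611085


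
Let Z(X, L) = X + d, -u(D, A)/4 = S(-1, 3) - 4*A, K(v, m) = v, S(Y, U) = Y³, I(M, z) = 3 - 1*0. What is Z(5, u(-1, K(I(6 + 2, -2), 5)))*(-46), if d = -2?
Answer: -138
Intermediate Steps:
I(M, z) = 3 (I(M, z) = 3 + 0 = 3)
u(D, A) = 4 + 16*A (u(D, A) = -4*((-1)³ - 4*A) = -4*(-1 - 4*A) = 4 + 16*A)
Z(X, L) = -2 + X (Z(X, L) = X - 2 = -2 + X)
Z(5, u(-1, K(I(6 + 2, -2), 5)))*(-46) = (-2 + 5)*(-46) = 3*(-46) = -138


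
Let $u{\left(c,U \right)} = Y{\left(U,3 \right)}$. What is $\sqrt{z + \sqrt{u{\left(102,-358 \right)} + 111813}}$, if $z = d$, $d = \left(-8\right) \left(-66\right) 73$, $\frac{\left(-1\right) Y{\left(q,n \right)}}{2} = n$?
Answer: $\sqrt{38544 + 3 \sqrt{12423}} \approx 197.18$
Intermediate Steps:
$Y{\left(q,n \right)} = - 2 n$
$u{\left(c,U \right)} = -6$ ($u{\left(c,U \right)} = \left(-2\right) 3 = -6$)
$d = 38544$ ($d = 528 \cdot 73 = 38544$)
$z = 38544$
$\sqrt{z + \sqrt{u{\left(102,-358 \right)} + 111813}} = \sqrt{38544 + \sqrt{-6 + 111813}} = \sqrt{38544 + \sqrt{111807}} = \sqrt{38544 + 3 \sqrt{12423}}$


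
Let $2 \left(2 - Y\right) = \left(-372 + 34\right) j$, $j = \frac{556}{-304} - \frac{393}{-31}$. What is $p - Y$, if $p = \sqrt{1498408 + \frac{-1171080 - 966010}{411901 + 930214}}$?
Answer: $- \frac{4324183}{2356} + \frac{37 \sqrt{78861607465922}}{268423} \approx -611.3$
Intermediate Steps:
$p = \frac{37 \sqrt{78861607465922}}{268423}$ ($p = \sqrt{1498408 - \frac{2137090}{1342115}} = \sqrt{1498408 - \frac{427418}{268423}} = \sqrt{\frac{402206743166}{268423}} = \frac{37 \sqrt{78861607465922}}{268423} \approx 1224.1$)
$j = \frac{25559}{2356}$ ($j = 556 \left(- \frac{1}{304}\right) - - \frac{393}{31} = - \frac{139}{76} + \frac{393}{31} = \frac{25559}{2356} \approx 10.848$)
$Y = \frac{4324183}{2356}$ ($Y = 2 - \frac{\left(-372 + 34\right) \frac{25559}{2356}}{2} = 2 - \frac{\left(-338\right) \frac{25559}{2356}}{2} = 2 - - \frac{4319471}{2356} = 2 + \frac{4319471}{2356} = \frac{4324183}{2356} \approx 1835.4$)
$p - Y = \frac{37 \sqrt{78861607465922}}{268423} - \frac{4324183}{2356} = - \frac{4324183}{2356} + \frac{37 \sqrt{78861607465922}}{268423}$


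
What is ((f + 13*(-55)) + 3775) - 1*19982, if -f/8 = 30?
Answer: -17162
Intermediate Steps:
f = -240 (f = -8*30 = -240)
((f + 13*(-55)) + 3775) - 1*19982 = ((-240 + 13*(-55)) + 3775) - 1*19982 = ((-240 - 715) + 3775) - 19982 = (-955 + 3775) - 19982 = 2820 - 19982 = -17162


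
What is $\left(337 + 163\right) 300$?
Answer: $150000$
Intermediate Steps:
$\left(337 + 163\right) 300 = 500 \cdot 300 = 150000$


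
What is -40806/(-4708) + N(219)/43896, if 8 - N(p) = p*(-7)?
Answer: 449618801/51665592 ≈ 8.7025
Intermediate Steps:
N(p) = 8 + 7*p (N(p) = 8 - p*(-7) = 8 - (-7)*p = 8 + 7*p)
-40806/(-4708) + N(219)/43896 = -40806/(-4708) + (8 + 7*219)/43896 = -40806*(-1/4708) + (8 + 1533)*(1/43896) = 20403/2354 + 1541*(1/43896) = 20403/2354 + 1541/43896 = 449618801/51665592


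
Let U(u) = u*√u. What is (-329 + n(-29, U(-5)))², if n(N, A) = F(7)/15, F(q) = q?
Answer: 24285184/225 ≈ 1.0793e+5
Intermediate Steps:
U(u) = u^(3/2)
n(N, A) = 7/15
(-329 + n(-29, U(-5)))² = (-329 + 7/15)² = (-4928/15)² = 24285184/225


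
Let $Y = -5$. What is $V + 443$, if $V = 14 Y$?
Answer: $373$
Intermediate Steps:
$V = -70$ ($V = 14 \left(-5\right) = -70$)
$V + 443 = -70 + 443 = 373$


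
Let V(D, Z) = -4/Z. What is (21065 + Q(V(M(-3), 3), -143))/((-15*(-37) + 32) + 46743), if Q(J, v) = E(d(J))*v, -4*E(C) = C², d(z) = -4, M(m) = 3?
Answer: 21637/47330 ≈ 0.45715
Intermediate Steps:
E(C) = -C²/4
Q(J, v) = -4*v (Q(J, v) = (-¼*(-4)²)*v = (-¼*16)*v = -4*v)
(21065 + Q(V(M(-3), 3), -143))/((-15*(-37) + 32) + 46743) = (21065 - 4*(-143))/((-15*(-37) + 32) + 46743) = (21065 + 572)/((555 + 32) + 46743) = 21637/(587 + 46743) = 21637/47330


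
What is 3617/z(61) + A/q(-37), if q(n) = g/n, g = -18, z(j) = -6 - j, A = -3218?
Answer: -4021264/603 ≈ -6668.8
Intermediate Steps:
q(n) = -18/n
3617/z(61) + A/q(-37) = 3617/(-6 - 1*61) - 3218/((-18/(-37))) = 3617/(-6 - 61) - 3218/((-18*(-1/37))) = 3617/(-67) - 3218/18/37 = 3617*(-1/67) - 3218*37/18 = -3617/67 - 59533/9 = -4021264/603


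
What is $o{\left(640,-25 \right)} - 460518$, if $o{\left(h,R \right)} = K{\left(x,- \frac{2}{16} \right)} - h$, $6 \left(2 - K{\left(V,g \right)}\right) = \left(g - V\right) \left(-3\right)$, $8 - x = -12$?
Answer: $- \frac{7378657}{16} \approx -4.6117 \cdot 10^{5}$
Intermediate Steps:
$x = 20$ ($x = 8 - -12 = 8 + 12 = 20$)
$K{\left(V,g \right)} = 2 + \frac{g}{2} - \frac{V}{2}$ ($K{\left(V,g \right)} = 2 - \frac{\left(g - V\right) \left(-3\right)}{6} = 2 - \frac{- 3 g + 3 V}{6} = 2 - \left(\frac{V}{2} - \frac{g}{2}\right) = 2 + \frac{g}{2} - \frac{V}{2}$)
$o{\left(h,R \right)} = - \frac{129}{16} - h$ ($o{\left(h,R \right)} = \left(2 + \frac{\left(-2\right) \frac{1}{16}}{2} - 10\right) - h = \left(2 + \frac{1}{2} \left(- \frac{1}{8}\right) - 10\right) - h = \left(2 - \frac{1}{16} - 10\right) - h = - \frac{129}{16} - h$)
$o{\left(640,-25 \right)} - 460518 = \left(- \frac{129}{16} - 640\right) - 460518 = - \frac{10369}{16} - 460518 = - \frac{7378657}{16}$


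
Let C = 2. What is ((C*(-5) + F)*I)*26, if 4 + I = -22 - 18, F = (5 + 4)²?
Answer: -81224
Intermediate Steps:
F = 81 (F = 9² = 81)
I = -44 (I = -4 + (-22 - 18) = -4 - 40 = -44)
((C*(-5) + F)*I)*26 = ((2*(-5) + 81)*(-44))*26 = ((-10 + 81)*(-44))*26 = (71*(-44))*26 = -3124*26 = -81224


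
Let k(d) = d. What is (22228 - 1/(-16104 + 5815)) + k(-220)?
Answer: 226440313/10289 ≈ 22008.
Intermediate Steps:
(22228 - 1/(-16104 + 5815)) + k(-220) = (22228 - 1/(-16104 + 5815)) - 220 = (22228 - 1/(-10289)) - 220 = (22228 - 1*(-1/10289)) - 220 = (22228 + 1/10289) - 220 = 228703893/10289 - 220 = 226440313/10289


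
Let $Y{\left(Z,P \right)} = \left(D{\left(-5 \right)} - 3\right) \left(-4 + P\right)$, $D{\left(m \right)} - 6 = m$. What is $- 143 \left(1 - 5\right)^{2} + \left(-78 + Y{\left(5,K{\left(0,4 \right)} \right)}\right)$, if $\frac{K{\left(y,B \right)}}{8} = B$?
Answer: $-2422$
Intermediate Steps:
$K{\left(y,B \right)} = 8 B$
$D{\left(m \right)} = 6 + m$
$Y{\left(Z,P \right)} = 8 - 2 P$ ($Y{\left(Z,P \right)} = \left(\left(6 - 5\right) - 3\right) \left(-4 + P\right) = \left(1 - 3\right) \left(-4 + P\right) = - 2 \left(-4 + P\right) = 8 - 2 P$)
$- 143 \left(1 - 5\right)^{2} + \left(-78 + Y{\left(5,K{\left(0,4 \right)} \right)}\right) = - 143 \left(1 - 5\right)^{2} - \left(70 + 2 \cdot 8 \cdot 4\right) = - 143 \left(-4\right)^{2} + \left(-78 + \left(8 - 64\right)\right) = \left(-143\right) 16 + \left(-78 + \left(8 - 64\right)\right) = -2288 - 134 = -2422$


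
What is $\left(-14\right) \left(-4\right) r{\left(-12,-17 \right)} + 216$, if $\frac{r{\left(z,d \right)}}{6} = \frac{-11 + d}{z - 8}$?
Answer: $\frac{3432}{5} \approx 686.4$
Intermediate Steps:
$r{\left(z,d \right)} = \frac{6 \left(-11 + d\right)}{-8 + z}$ ($r{\left(z,d \right)} = 6 \frac{-11 + d}{z - 8} = 6 \frac{-11 + d}{-8 + z} = \frac{6 \left(-11 + d\right)}{-8 + z}$)
$\left(-14\right) \left(-4\right) r{\left(-12,-17 \right)} + 216 = \left(-14\right) \left(-4\right) \frac{6 \left(-11 - 17\right)}{-8 - 12} + 216 = 56 \cdot 6 \frac{1}{-20} \left(-28\right) + 216 = 56 \cdot 6 \left(- \frac{1}{20}\right) \left(-28\right) + 216 = 56 \cdot \frac{42}{5} + 216 = \frac{2352}{5} + 216 = \frac{3432}{5}$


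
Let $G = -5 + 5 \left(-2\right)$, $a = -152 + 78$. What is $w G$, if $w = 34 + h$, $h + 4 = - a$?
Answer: $-1560$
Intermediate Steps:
$a = -74$
$h = 70$ ($h = -4 - -74 = -4 + 74 = 70$)
$G = -15$ ($G = -5 - 10 = -15$)
$w = 104$ ($w = 34 + 70 = 104$)
$w G = 104 \left(-15\right) = -1560$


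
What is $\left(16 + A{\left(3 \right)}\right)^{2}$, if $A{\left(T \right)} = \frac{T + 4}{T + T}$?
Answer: $\frac{10609}{36} \approx 294.69$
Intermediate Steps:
$A{\left(T \right)} = \frac{4 + T}{2 T}$
$\left(16 + A{\left(3 \right)}\right)^{2} = \left(16 + \frac{4 + 3}{2 \cdot 3}\right)^{2} = \left(16 + \frac{1}{2} \cdot \frac{1}{3} \cdot 7\right)^{2} = \left(16 + \frac{7}{6}\right)^{2} = \left(\frac{103}{6}\right)^{2} = \frac{10609}{36}$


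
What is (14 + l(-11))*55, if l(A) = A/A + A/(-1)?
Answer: 1430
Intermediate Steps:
l(A) = 1 - A (l(A) = 1 + A*(-1) = 1 - A)
(14 + l(-11))*55 = (14 + (1 - 1*(-11)))*55 = (14 + (1 + 11))*55 = (14 + 12)*55 = 26*55 = 1430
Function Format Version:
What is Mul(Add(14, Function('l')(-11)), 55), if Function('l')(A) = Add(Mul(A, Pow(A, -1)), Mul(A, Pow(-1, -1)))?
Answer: 1430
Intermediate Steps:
Function('l')(A) = Add(1, Mul(-1, A)) (Function('l')(A) = Add(1, Mul(A, -1)) = Add(1, Mul(-1, A)))
Mul(Add(14, Function('l')(-11)), 55) = Mul(Add(14, Add(1, Mul(-1, -11))), 55) = Mul(Add(14, Add(1, 11)), 55) = Mul(Add(14, 12), 55) = Mul(26, 55) = 1430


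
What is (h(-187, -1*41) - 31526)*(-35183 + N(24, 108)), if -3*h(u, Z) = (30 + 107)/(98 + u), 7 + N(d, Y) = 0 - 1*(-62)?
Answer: 295683090040/267 ≈ 1.1074e+9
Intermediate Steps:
N(d, Y) = 55 (N(d, Y) = -7 + (0 - 1*(-62)) = -7 + (0 + 62) = -7 + 62 = 55)
h(u, Z) = -137/(3*(98 + u)) (h(u, Z) = -(30 + 107)/(3*(98 + u)) = -137/(3*(98 + u)))
(h(-187, -1*41) - 31526)*(-35183 + N(24, 108)) = (-137/(294 + 3*(-187)) - 31526)*(-35183 + 55) = (-137/(294 - 561) - 31526)*(-35128) = (-137/(-267) - 31526)*(-35128) = (-137*(-1/267) - 31526)*(-35128) = (137/267 - 31526)*(-35128) = -8417305/267*(-35128) = 295683090040/267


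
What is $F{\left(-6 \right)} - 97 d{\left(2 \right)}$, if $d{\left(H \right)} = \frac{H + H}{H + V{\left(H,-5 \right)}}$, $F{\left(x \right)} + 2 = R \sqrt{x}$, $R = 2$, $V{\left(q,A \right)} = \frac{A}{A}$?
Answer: $- \frac{394}{3} + 2 i \sqrt{6} \approx -131.33 + 4.899 i$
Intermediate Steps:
$V{\left(q,A \right)} = 1$
$F{\left(x \right)} = -2 + 2 \sqrt{x}$
$d{\left(H \right)} = \frac{2 H}{1 + H}$ ($d{\left(H \right)} = \frac{H + H}{H + 1} = \frac{2 H}{1 + H}$)
$F{\left(-6 \right)} - 97 d{\left(2 \right)} = \left(-2 + 2 \sqrt{-6}\right) - 97 \cdot 2 \cdot 2 \frac{1}{1 + 2} = \left(-2 + 2 i \sqrt{6}\right) - 97 \cdot 2 \cdot 2 \cdot \frac{1}{3} = \left(-2 + 2 i \sqrt{6}\right) - \frac{388}{3} = - \frac{394}{3} + 2 i \sqrt{6}$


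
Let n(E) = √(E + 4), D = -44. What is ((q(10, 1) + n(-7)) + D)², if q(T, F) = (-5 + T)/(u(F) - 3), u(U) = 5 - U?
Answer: (39 - I*√3)² ≈ 1518.0 - 135.1*I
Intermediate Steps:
n(E) = √(4 + E)
q(T, F) = (-5 + T)/(2 - F) (q(T, F) = (-5 + T)/((5 - F) - 3) = (-5 + T)/(2 - F))
((q(10, 1) + n(-7)) + D)² = (((5 - 1*10)/(-2 + 1) + √(4 - 7)) - 44)² = (((5 - 10)/(-1) + √(-3)) - 44)² = ((-1*(-5) + I*√3) - 44)² = ((5 + I*√3) - 44)² = (-39 + I*√3)²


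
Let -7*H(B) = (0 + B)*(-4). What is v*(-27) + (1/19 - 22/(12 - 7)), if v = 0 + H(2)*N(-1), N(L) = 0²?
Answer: -413/95 ≈ -4.3474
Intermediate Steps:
H(B) = 4*B/7 (H(B) = -(0 + B)*(-4)/7 = -B*(-4)/7 = -(-4)*B/7 = 4*B/7)
N(L) = 0
v = 0 (v = 0 + ((4/7)*2)*0 = 0 + (8/7)*0 = 0 + 0 = 0)
v*(-27) + (1/19 - 22/(12 - 7)) = 0*(-27) + (1/19 - 22/(12 - 7)) = 0 + (1*(1/19) - 22/5) = 0 + (1/19 - 22*⅕) = 0 + (1/19 - 22/5) = 0 - 413/95 = -413/95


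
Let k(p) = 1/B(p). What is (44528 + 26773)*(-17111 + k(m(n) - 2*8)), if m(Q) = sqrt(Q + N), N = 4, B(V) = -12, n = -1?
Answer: -4880149411/4 ≈ -1.2200e+9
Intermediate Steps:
m(Q) = sqrt(4 + Q) (m(Q) = sqrt(Q + 4) = sqrt(4 + Q))
k(p) = -1/12 (k(p) = 1/(-12) = -1/12)
(44528 + 26773)*(-17111 + k(m(n) - 2*8)) = (44528 + 26773)*(-17111 - 1/12) = 71301*(-205333/12) = -4880149411/4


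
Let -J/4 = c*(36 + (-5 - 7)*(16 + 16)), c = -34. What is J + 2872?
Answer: -44456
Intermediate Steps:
J = -47328 (J = -(-136)*(36 + (-5 - 7)*(16 + 16)) = -(-136)*(36 - 12*32) = -(-136)*(36 - 384) = -(-136)*(-348) = -4*11832 = -47328)
J + 2872 = -47328 + 2872 = -44456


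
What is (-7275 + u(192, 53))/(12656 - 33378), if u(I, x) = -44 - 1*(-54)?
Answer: 7265/20722 ≈ 0.35059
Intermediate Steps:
u(I, x) = 10 (u(I, x) = -44 + 54 = 10)
(-7275 + u(192, 53))/(12656 - 33378) = (-7275 + 10)/(12656 - 33378) = -7265/(-20722) = -7265*(-1/20722) = 7265/20722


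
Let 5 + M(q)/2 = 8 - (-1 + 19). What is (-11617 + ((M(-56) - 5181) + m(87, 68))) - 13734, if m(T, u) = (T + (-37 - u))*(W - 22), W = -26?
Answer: -29698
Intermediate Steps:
m(T, u) = 1776 - 48*T + 48*u (m(T, u) = (T + (-37 - u))*(-26 - 22) = (-37 + T - u)*(-48) = 1776 - 48*T + 48*u)
M(q) = -30 (M(q) = -10 + 2*(8 - (-1 + 19)) = -10 + 2*(8 - 1*18) = -10 + 2*(8 - 18) = -10 + 2*(-10) = -10 - 20 = -30)
(-11617 + ((M(-56) - 5181) + m(87, 68))) - 13734 = (-11617 + ((-30 - 5181) + (1776 - 48*87 + 48*68))) - 13734 = (-11617 + (-5211 + (1776 - 4176 + 3264))) - 13734 = (-11617 + (-5211 + 864)) - 13734 = (-11617 - 4347) - 13734 = -15964 - 13734 = -29698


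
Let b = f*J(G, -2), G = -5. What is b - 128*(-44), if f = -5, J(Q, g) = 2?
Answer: 5622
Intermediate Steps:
b = -10 (b = -5*2 = -10)
b - 128*(-44) = -10 - 128*(-44) = -10 + 5632 = 5622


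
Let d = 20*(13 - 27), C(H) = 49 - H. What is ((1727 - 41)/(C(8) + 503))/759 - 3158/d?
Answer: 27174951/2408560 ≈ 11.283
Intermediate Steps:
d = -280 (d = 20*(-14) = -280)
((1727 - 41)/(C(8) + 503))/759 - 3158/d = ((1727 - 41)/((49 - 1*8) + 503))/759 - 3158/(-280) = (1686/((49 - 8) + 503))*(1/759) - 3158*(-1/280) = (1686/(41 + 503))*(1/759) + 1579/140 = (1686/544)*(1/759) + 1579/140 = (1686*(1/544))*(1/759) + 1579/140 = (843/272)*(1/759) + 1579/140 = 281/68816 + 1579/140 = 27174951/2408560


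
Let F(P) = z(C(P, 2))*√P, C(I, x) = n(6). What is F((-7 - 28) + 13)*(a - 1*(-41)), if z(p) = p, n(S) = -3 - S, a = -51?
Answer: 90*I*√22 ≈ 422.14*I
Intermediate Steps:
C(I, x) = -9 (C(I, x) = -3 - 1*6 = -3 - 6 = -9)
F(P) = -9*√P
F((-7 - 28) + 13)*(a - 1*(-41)) = (-9*√((-7 - 28) + 13))*(-51 - 1*(-41)) = (-9*√(-35 + 13))*(-51 + 41) = -9*I*√22*(-10) = 90*I*√22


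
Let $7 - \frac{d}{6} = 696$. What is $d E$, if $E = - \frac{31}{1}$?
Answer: $128154$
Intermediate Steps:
$d = -4134$ ($d = 42 - 4176 = -4134$)
$E = -31$ ($E = \left(-31\right) 1 = -31$)
$d E = \left(-4134\right) \left(-31\right) = 128154$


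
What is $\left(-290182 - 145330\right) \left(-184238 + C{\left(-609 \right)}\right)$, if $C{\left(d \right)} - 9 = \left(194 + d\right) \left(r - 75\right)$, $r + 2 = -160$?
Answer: $37399157488$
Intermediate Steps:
$r = -162$ ($r = -2 - 160 = -162$)
$C{\left(d \right)} = -45969 - 237 d$ ($C{\left(d \right)} = 9 + \left(194 + d\right) \left(-162 - 75\right) = 9 + \left(194 + d\right) \left(-237\right) = 9 - \left(45978 + 237 d\right) = -45969 - 237 d$)
$\left(-290182 - 145330\right) \left(-184238 + C{\left(-609 \right)}\right) = \left(-290182 - 145330\right) \left(-184238 - -98364\right) = - 435512 \left(-184238 + \left(-45969 + 144333\right)\right) = - 435512 \left(-184238 + 98364\right) = \left(-435512\right) \left(-85874\right) = 37399157488$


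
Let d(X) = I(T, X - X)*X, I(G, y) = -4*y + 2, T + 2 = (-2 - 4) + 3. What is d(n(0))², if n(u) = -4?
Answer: 64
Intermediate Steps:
T = -5 (T = -2 + ((-2 - 4) + 3) = -2 + (-6 + 3) = -2 - 3 = -5)
I(G, y) = 2 - 4*y
d(X) = 2*X (d(X) = (2 - 4*(X - X))*X = (2 - 4*0)*X = (2 + 0)*X = 2*X)
d(n(0))² = (2*(-4))² = (-8)² = 64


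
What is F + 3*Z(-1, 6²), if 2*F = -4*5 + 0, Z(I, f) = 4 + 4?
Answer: 14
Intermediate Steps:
Z(I, f) = 8
F = -10 (F = (-4*5 + 0)/2 = (-20 + 0)/2 = (½)*(-20) = -10)
F + 3*Z(-1, 6²) = -10 + 3*8 = -10 + 24 = 14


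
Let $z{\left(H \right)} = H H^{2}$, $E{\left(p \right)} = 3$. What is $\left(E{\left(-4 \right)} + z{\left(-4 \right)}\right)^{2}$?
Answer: $3721$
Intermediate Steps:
$z{\left(H \right)} = H^{3}$
$\left(E{\left(-4 \right)} + z{\left(-4 \right)}\right)^{2} = \left(3 + \left(-4\right)^{3}\right)^{2} = \left(3 - 64\right)^{2} = \left(-61\right)^{2} = 3721$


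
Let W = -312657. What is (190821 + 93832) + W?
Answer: -28004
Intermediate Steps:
(190821 + 93832) + W = (190821 + 93832) - 312657 = 284653 - 312657 = -28004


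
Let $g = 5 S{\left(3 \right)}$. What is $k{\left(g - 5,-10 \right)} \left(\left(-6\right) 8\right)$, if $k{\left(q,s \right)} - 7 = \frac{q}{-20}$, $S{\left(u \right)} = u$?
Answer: $-312$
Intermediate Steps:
$g = 15$ ($g = 5 \cdot 3 = 15$)
$k{\left(q,s \right)} = 7 - \frac{q}{20}$ ($k{\left(q,s \right)} = 7 + \frac{q}{-20} = 7 + q \left(- \frac{1}{20}\right) = 7 - \frac{q}{20}$)
$k{\left(g - 5,-10 \right)} \left(\left(-6\right) 8\right) = \left(7 - \frac{15 - 5}{20}\right) \left(\left(-6\right) 8\right) = \left(7 - \frac{15 - 5}{20}\right) \left(-48\right) = \left(7 - \frac{1}{2}\right) \left(-48\right) = \frac{13}{2} \left(-48\right) = -312$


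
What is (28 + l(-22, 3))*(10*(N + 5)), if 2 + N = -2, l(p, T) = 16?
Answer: 440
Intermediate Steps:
N = -4 (N = -2 - 2 = -4)
(28 + l(-22, 3))*(10*(N + 5)) = (28 + 16)*(10*(-4 + 5)) = 44*(10*1) = 44*10 = 440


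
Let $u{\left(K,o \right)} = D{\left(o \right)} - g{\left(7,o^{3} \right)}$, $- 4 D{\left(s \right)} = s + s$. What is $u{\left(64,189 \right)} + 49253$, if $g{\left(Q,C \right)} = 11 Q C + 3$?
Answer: $- \frac{1039597115}{2} \approx -5.198 \cdot 10^{8}$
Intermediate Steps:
$g{\left(Q,C \right)} = 3 + 11 C Q$ ($g{\left(Q,C \right)} = 11 C Q + 3 = 3 + 11 C Q$)
$D{\left(s \right)} = - \frac{s}{2}$ ($D{\left(s \right)} = - \frac{s + s}{4} = - \frac{2 s}{4} = - \frac{s}{2}$)
$u{\left(K,o \right)} = -3 - 77 o^{3} - \frac{o}{2}$ ($u{\left(K,o \right)} = - \frac{o}{2} - \left(3 + 11 o^{3} \cdot 7\right) = - \frac{o}{2} - \left(3 + 77 o^{3}\right) = -3 - 77 o^{3} - \frac{o}{2}$)
$u{\left(64,189 \right)} + 49253 = \left(-3 - 77 \cdot 189^{3} - \frac{189}{2}\right) + 49253 = \left(-3 - 519847713 - \frac{189}{2}\right) + 49253 = - \frac{1039695621}{2} + 49253 = - \frac{1039597115}{2}$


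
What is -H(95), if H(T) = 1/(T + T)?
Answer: -1/190 ≈ -0.0052632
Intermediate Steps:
H(T) = 1/(2*T)
-H(95) = -1/(2*95) = -1*1/190 = -1/190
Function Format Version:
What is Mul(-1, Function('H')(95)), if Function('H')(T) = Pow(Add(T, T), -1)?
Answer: Rational(-1, 190) ≈ -0.0052632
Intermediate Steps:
Function('H')(T) = Mul(Rational(1, 2), Pow(T, -1)) (Function('H')(T) = Pow(Mul(2, T), -1) = Mul(Rational(1, 2), Pow(T, -1)))
Mul(-1, Function('H')(95)) = Mul(-1, Mul(Rational(1, 2), Pow(95, -1))) = Mul(-1, Mul(Rational(1, 2), Rational(1, 95))) = Mul(-1, Rational(1, 190)) = Rational(-1, 190)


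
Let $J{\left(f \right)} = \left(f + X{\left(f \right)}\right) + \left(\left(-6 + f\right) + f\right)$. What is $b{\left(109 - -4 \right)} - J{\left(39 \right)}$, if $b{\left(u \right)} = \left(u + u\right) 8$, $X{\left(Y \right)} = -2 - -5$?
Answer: $1694$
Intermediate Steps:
$X{\left(Y \right)} = 3$ ($X{\left(Y \right)} = -2 + 5 = 3$)
$J{\left(f \right)} = -3 + 3 f$ ($J{\left(f \right)} = \left(f + 3\right) + \left(\left(-6 + f\right) + f\right) = \left(3 + f\right) + \left(-6 + 2 f\right) = -3 + 3 f$)
$b{\left(u \right)} = 16 u$ ($b{\left(u \right)} = 2 u 8 = 16 u$)
$b{\left(109 - -4 \right)} - J{\left(39 \right)} = 16 \left(109 - -4\right) - \left(-3 + 3 \cdot 39\right) = 16 \left(109 + 4\right) - \left(-3 + 117\right) = 16 \cdot 113 - 114 = 1808 - 114 = 1694$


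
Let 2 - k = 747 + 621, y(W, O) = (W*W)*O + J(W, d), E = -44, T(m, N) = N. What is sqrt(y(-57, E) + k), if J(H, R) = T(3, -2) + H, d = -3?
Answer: I*sqrt(144381) ≈ 379.98*I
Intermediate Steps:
J(H, R) = -2 + H
y(W, O) = -2 + W + O*W**2 (y(W, O) = (W*W)*O + (-2 + W) = W**2*O + (-2 + W) = O*W**2 + (-2 + W) = -2 + W + O*W**2)
k = -1366 (k = 2 - (747 + 621) = 2 - 1*1368 = 2 - 1368 = -1366)
sqrt(y(-57, E) + k) = sqrt((-2 - 57 - 44*(-57)**2) - 1366) = sqrt((-2 - 57 - 44*3249) - 1366) = sqrt((-2 - 57 - 142956) - 1366) = sqrt(-143015 - 1366) = sqrt(-144381) = I*sqrt(144381)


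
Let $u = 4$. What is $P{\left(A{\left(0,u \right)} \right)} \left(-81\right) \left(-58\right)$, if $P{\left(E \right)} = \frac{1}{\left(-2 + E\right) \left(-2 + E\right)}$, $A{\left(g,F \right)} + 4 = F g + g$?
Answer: $\frac{261}{2} \approx 130.5$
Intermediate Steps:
$A{\left(g,F \right)} = -4 + g + F g$ ($A{\left(g,F \right)} = -4 + \left(F g + g\right) = -4 + \left(g + F g\right) = -4 + g + F g$)
$P{\left(E \right)} = \frac{1}{\left(-2 + E\right)^{2}}$
$P{\left(A{\left(0,u \right)} \right)} \left(-81\right) \left(-58\right) = \frac{1}{\left(-2 + \left(-4 + 0 + 4 \cdot 0\right)\right)^{2}} \left(-81\right) \left(-58\right) = \frac{1}{\left(-2 + \left(-4 + 0 + 0\right)\right)^{2}} \left(-81\right) \left(-58\right) = \frac{1}{\left(-2 - 4\right)^{2}} \left(-81\right) \left(-58\right) = \frac{1}{36} \left(-81\right) \left(-58\right) = \left(- \frac{9}{4}\right) \left(-58\right) = \frac{261}{2}$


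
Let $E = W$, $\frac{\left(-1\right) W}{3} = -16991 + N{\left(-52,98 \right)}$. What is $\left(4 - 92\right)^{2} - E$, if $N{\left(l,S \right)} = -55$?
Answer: $-43394$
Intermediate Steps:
$W = 51138$ ($W = - 3 \left(-16991 - 55\right) = \left(-3\right) \left(-17046\right) = 51138$)
$E = 51138$
$\left(4 - 92\right)^{2} - E = \left(4 - 92\right)^{2} - 51138 = \left(-88\right)^{2} - 51138 = 7744 - 51138 = -43394$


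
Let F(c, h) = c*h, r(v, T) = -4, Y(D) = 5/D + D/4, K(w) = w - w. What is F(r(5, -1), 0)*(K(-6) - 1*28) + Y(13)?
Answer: 189/52 ≈ 3.6346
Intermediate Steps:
K(w) = 0
Y(D) = 5/D + D/4 (Y(D) = 5/D + D*(¼) = 5/D + D/4)
F(r(5, -1), 0)*(K(-6) - 1*28) + Y(13) = (-4*0)*(0 - 1*28) + (5/13 + (¼)*13) = 0*(0 - 28) + (5*(1/13) + 13/4) = 0*(-28) + (5/13 + 13/4) = 0 + 189/52 = 189/52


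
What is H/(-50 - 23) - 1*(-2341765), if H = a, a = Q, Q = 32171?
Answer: 170916674/73 ≈ 2.3413e+6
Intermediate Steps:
a = 32171
H = 32171
H/(-50 - 23) - 1*(-2341765) = 32171/(-50 - 23) - 1*(-2341765) = 32171/(-73) + 2341765 = -1/73*32171 + 2341765 = -32171/73 + 2341765 = 170916674/73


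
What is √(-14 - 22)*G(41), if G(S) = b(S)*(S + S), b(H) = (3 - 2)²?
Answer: 492*I ≈ 492.0*I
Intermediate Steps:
b(H) = 1 (b(H) = 1² = 1)
G(S) = 2*S (G(S) = 1*(S + S) = 1*(2*S) = 2*S)
√(-14 - 22)*G(41) = √(-14 - 22)*(2*41) = √(-36)*82 = (6*I)*82 = 492*I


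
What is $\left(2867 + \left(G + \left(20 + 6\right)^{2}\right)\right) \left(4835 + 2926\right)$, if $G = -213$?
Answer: $25844130$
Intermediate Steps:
$\left(2867 + \left(G + \left(20 + 6\right)^{2}\right)\right) \left(4835 + 2926\right) = \left(2867 - \left(213 - \left(20 + 6\right)^{2}\right)\right) \left(4835 + 2926\right) = \left(2867 - \left(213 - 26^{2}\right)\right) 7761 = \left(2867 + \left(-213 + 676\right)\right) 7761 = \left(2867 + 463\right) 7761 = 3330 \cdot 7761 = 25844130$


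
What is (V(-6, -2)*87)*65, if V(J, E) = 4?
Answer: 22620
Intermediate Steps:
(V(-6, -2)*87)*65 = (4*87)*65 = 348*65 = 22620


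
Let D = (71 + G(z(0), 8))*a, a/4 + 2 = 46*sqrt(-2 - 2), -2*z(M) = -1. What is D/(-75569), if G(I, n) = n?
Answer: 632/75569 - 29072*I/75569 ≈ 0.0083632 - 0.38471*I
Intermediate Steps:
z(M) = 1/2 (z(M) = -1/2*(-1) = 1/2)
a = -8 + 368*I (a = -8 + 4*(46*sqrt(-2 - 2)) = -8 + 4*(46*sqrt(-4)) = -8 + 4*(46*(2*I)) = -8 + 4*(92*I) = -8 + 368*I ≈ -8.0 + 368.0*I)
D = -632 + 29072*I (D = (71 + 8)*(-8 + 368*I) = 79*(-8 + 368*I) = -632 + 29072*I ≈ -632.0 + 29072.0*I)
D/(-75569) = (-632 + 29072*I)/(-75569) = (-632 + 29072*I)*(-1/75569) = 632/75569 - 29072*I/75569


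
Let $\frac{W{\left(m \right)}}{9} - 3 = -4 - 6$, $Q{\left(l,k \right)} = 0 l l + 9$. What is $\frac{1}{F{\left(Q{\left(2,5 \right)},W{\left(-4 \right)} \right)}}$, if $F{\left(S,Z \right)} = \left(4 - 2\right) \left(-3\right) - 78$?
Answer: $- \frac{1}{84} \approx -0.011905$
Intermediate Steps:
$Q{\left(l,k \right)} = 9$ ($Q{\left(l,k \right)} = 0 l + 9 = 0 + 9 = 9$)
$W{\left(m \right)} = -63$ ($W{\left(m \right)} = 27 + 9 \left(-4 - 6\right) = 27 + 9 \left(-10\right) = 27 - 90 = -63$)
$F{\left(S,Z \right)} = -84$ ($F{\left(S,Z \right)} = 2 \left(-3\right) - 78 = -6 - 78 = -84$)
$\frac{1}{F{\left(Q{\left(2,5 \right)},W{\left(-4 \right)} \right)}} = \frac{1}{-84} = - \frac{1}{84}$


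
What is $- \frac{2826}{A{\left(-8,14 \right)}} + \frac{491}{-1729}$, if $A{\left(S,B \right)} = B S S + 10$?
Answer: $- \frac{888500}{261079} \approx -3.4032$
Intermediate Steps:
$A{\left(S,B \right)} = 10 + B S^{2}$ ($A{\left(S,B \right)} = B S^{2} + 10 = 10 + B S^{2}$)
$- \frac{2826}{A{\left(-8,14 \right)}} + \frac{491}{-1729} = - \frac{2826}{10 + 14 \left(-8\right)^{2}} + \frac{491}{-1729} = - \frac{2826}{10 + 14 \cdot 64} + 491 \left(- \frac{1}{1729}\right) = - \frac{2826}{10 + 896} - \frac{491}{1729} = - \frac{2826}{906} - \frac{491}{1729} = \left(-2826\right) \frac{1}{906} - \frac{491}{1729} = - \frac{471}{151} - \frac{491}{1729} = - \frac{888500}{261079}$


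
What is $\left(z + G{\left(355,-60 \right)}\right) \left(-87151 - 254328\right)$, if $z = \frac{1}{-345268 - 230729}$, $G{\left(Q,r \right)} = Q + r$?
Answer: $- \frac{58023809129606}{575997} \approx -1.0074 \cdot 10^{8}$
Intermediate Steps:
$z = - \frac{1}{575997}$ ($z = \frac{1}{-575997} = - \frac{1}{575997} \approx -1.7361 \cdot 10^{-6}$)
$\left(z + G{\left(355,-60 \right)}\right) \left(-87151 - 254328\right) = \left(- \frac{1}{575997} + \left(355 - 60\right)\right) \left(-87151 - 254328\right) = \left(- \frac{1}{575997} + 295\right) \left(-341479\right) = \frac{169919114}{575997} \left(-341479\right) = - \frac{58023809129606}{575997}$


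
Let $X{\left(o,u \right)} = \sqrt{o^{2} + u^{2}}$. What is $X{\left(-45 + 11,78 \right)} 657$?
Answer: $1314 \sqrt{1810} \approx 55903.0$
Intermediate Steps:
$X{\left(-45 + 11,78 \right)} 657 = \sqrt{\left(-45 + 11\right)^{2} + 78^{2}} \cdot 657 = \sqrt{\left(-34\right)^{2} + 6084} \cdot 657 = \sqrt{1156 + 6084} \cdot 657 = \sqrt{7240} \cdot 657 = 2 \sqrt{1810} \cdot 657 = 1314 \sqrt{1810}$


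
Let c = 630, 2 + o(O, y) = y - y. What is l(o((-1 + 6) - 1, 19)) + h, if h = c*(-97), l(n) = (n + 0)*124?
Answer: -61358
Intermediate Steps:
o(O, y) = -2 (o(O, y) = -2 + (y - y) = -2 + 0 = -2)
l(n) = 124*n (l(n) = n*124 = 124*n)
h = -61110 (h = 630*(-97) = -61110)
l(o((-1 + 6) - 1, 19)) + h = 124*(-2) - 61110 = -248 - 61110 = -61358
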